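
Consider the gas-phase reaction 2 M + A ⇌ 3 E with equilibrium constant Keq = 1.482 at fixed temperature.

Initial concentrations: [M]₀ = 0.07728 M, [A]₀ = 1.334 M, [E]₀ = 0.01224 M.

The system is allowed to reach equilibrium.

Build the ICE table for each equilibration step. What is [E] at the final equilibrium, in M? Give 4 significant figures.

[E]_eq = 0.09606 M

Q₀ = 2.3017e-04 vs Keq = 1.482 ⇒ Q<K, forward
Step 1:
                   M          A          E
  I          0.07728      1.334    0.01224
  C         -0.05588   -0.02794    0.08382
  E           0.0214      1.306    0.09606
  solve Keq expr → x = 0.02794; check Q = 1.482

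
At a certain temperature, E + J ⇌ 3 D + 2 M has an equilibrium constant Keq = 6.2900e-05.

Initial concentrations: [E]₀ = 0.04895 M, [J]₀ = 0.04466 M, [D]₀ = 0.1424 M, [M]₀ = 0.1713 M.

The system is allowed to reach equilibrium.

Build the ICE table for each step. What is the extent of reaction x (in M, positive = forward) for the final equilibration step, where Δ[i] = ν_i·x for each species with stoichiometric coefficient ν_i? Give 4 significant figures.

x = -0.03578 M

Q₀ = 0.03876 vs Keq = 6.2900e-05 ⇒ Q>K, reverse
Step 1:
                    E           J           D           M
  Initial     0.04895     0.04466      0.1424      0.1713
  Change      0.03578     0.03578     -0.1073    -0.07156
  Equil       0.08473     0.08044     0.03506     0.09974
  solve Keq expr → x = -0.03578; check Q = 6.2900e-05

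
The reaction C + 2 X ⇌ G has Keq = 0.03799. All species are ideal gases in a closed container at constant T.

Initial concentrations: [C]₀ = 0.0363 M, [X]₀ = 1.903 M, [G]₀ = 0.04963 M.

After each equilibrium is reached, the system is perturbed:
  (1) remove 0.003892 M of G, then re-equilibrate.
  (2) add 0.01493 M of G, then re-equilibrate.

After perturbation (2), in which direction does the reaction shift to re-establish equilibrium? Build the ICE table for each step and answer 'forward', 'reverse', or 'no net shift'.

Q₀ = 0.3775 vs Keq = 0.03799 ⇒ Q>K, reverse
Step 1:
                    C           X           G
  Initial      0.0363       1.903     0.04963
  Change      0.03849     0.07698    -0.03849
  Equil       0.07479        1.98     0.01114
  solve Keq expr → x = -0.03849; check Q = 0.03799
Then remove 0.003892 M of G.
Step 2:
                    C           X           G
  Initial     0.07479        1.98    0.007247
  Change    -0.003325   -0.006651    0.003325
  Equil       0.07147       1.973     0.01057
  solve Keq expr → x = 0.003325; check Q = 0.03799
Then add 0.01493 M of G.
Step 3:
                    C           X           G
  Initial     0.07147       1.973      0.0255
  Change      0.01272     0.02545    -0.01272
  Equil       0.08419       1.999     0.01278
  solve Keq expr → x = -0.01272; check Q = 0.03799

Direction: reverse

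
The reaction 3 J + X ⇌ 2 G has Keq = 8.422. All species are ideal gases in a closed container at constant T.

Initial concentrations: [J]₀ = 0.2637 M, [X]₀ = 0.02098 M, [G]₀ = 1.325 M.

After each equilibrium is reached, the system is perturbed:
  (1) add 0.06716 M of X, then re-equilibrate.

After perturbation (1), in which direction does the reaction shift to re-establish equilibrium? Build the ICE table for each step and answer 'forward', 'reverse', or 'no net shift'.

Direction: forward

Q₀ = 4563 vs Keq = 8.422 ⇒ Q>K, reverse
Step 1:
                    J           X           G
  init         0.2637     0.02098       1.325
  Δ            0.5486      0.1829     -0.3657
  eq           0.8123      0.2038      0.9593
  solve Keq expr → x = -0.1829; check Q = 8.422
Then add 0.06716 M of X.
Step 2:
                    J           X           G
  init         0.8123       0.271      0.9593
  Δ          -0.04428    -0.01476     0.02952
  eq            0.768      0.2562      0.9888
  solve Keq expr → x = 0.01476; check Q = 8.422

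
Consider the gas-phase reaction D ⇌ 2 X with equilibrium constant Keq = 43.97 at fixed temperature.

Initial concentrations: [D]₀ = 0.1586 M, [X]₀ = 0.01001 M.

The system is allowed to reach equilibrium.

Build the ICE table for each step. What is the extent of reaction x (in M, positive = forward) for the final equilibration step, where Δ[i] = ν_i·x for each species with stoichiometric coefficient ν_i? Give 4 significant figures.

x = 0.1562 M

Q₀ = 6.3178e-04 vs Keq = 43.97 ⇒ Q<K, forward
Step 1:
                    D           X
  I            0.1586     0.01001
  C           -0.1562      0.3125
  E          0.002365      0.3225
  solve Keq expr → x = 0.1562; check Q = 43.97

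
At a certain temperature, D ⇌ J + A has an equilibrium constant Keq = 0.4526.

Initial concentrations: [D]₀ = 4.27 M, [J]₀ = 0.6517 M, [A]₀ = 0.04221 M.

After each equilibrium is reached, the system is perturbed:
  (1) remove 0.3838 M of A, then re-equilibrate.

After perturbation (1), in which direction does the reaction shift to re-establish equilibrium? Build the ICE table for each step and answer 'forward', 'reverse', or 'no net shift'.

Q₀ = 0.006442 vs Keq = 0.4526 ⇒ Q<K, forward
Step 1:
                  D         J         A
  Initial      4.27    0.6517   0.04221
  Change    -0.9213    0.9213    0.9213
  Equil       3.349     1.573    0.9635
  solve Keq expr → x = 0.9213; check Q = 0.4526
Then remove 0.3838 M of A.
Step 2:
                  D         J         A
  Initial     3.349     1.573    0.5797
  Change    -0.2141    0.2141    0.2141
  Equil       3.135     1.787    0.7938
  solve Keq expr → x = 0.2141; check Q = 0.4526

Direction: forward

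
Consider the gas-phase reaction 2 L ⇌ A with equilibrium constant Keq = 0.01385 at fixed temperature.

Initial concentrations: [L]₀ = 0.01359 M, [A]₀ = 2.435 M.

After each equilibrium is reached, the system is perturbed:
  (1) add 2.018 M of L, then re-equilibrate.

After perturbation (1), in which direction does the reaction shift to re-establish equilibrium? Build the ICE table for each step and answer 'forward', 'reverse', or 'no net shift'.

Q₀ = 1.3184e+04 vs Keq = 0.01385 ⇒ Q>K, reverse
Step 1:
                  L         A
  I         0.01359     2.435
  C           4.344    -2.172
  E           4.358     0.263
  solve Keq expr → x = -2.172; check Q = 0.01385
Then add 2.018 M of L.
Step 2:
                  L         A
  I           6.376     0.263
  C         -0.4475    0.2237
  E           5.928    0.4867
  solve Keq expr → x = 0.2237; check Q = 0.01385

Direction: forward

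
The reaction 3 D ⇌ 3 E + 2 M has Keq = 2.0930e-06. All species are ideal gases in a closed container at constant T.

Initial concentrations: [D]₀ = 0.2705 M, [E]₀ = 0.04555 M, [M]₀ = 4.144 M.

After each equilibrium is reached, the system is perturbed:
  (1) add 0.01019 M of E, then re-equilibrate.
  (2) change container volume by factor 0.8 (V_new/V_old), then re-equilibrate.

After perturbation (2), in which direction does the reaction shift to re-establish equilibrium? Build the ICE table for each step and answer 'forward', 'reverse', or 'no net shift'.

Direction: reverse

Q₀ = 0.082 vs Keq = 2.0930e-06 ⇒ Q>K, reverse
Step 1:
                  D         E         M
  init       0.2705   0.04555     4.144
  Δ         0.04398  -0.04398  -0.02932
  eq         0.3145  0.001567     4.115
  solve Keq expr → x = -0.01466; check Q = 2.0930e-06
Then add 0.01019 M of E.
Step 2:
                  D         E         M
  init       0.3145   0.01176     4.115
  Δ         0.01014  -0.01014 -0.006758
  eq         0.3246  0.001619     4.108
  solve Keq expr → x = -0.003379; check Q = 2.0930e-06
Then change container volume by factor 0.8 (V_new/V_old).
Step 3:
                  D         E         M
  init       0.4058  0.002024     5.135
  Δ       2.7848e-04 -2.7848e-04 -1.8565e-04
  eq         0.4061  0.001745     5.135
  solve Keq expr → x = -9.2826e-05; check Q = 2.0930e-06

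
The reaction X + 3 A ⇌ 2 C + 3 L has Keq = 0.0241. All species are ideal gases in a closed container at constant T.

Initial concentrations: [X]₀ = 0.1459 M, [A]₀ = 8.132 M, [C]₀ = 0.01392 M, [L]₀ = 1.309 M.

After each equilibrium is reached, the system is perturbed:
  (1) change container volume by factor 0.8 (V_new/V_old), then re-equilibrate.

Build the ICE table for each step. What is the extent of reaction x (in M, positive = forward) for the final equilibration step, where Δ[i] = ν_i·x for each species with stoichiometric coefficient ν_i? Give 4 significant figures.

Q₀ = 5.5392e-06 vs Keq = 0.0241 ⇒ Q<K, forward
Step 1:
                   X          A          C          L
  init        0.1459      8.132    0.01392      1.309
  Δ          -0.1196    -0.3589     0.2393     0.3589
  eq         0.02627      7.773     0.2532      1.668
  solve Keq expr → x = 0.1196; check Q = 0.0241
Then change container volume by factor 0.8 (V_new/V_old).
Step 2:
                   X          A          C          L
  init       0.03284      9.716     0.3165      2.085
  Δ         0.004797    0.01439  -0.009595   -0.01439
  eq         0.03764      9.731     0.3069       2.07
  solve Keq expr → x = -0.004797; check Q = 0.0241

x = -0.004797 M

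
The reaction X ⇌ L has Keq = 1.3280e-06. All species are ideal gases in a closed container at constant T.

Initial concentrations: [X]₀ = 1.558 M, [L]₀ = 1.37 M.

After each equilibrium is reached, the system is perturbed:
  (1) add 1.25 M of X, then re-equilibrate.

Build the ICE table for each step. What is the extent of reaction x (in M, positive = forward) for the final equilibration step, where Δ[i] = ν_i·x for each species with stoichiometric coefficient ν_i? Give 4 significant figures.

Q₀ = 0.8793 vs Keq = 1.3280e-06 ⇒ Q>K, reverse
Step 1:
                    X           L
  I             1.558        1.37
  C              1.37       -1.37
  E             2.928  3.8884e-06
  solve Keq expr → x = -1.37; check Q = 1.3280e-06
Then add 1.25 M of X.
Step 2:
                    X           L
  I             4.178  3.8884e-06
  C       -1.6600e-06  1.6600e-06
  E             4.178  5.5484e-06
  solve Keq expr → x = 1.6600e-06; check Q = 1.3280e-06

x = 1.6600e-06 M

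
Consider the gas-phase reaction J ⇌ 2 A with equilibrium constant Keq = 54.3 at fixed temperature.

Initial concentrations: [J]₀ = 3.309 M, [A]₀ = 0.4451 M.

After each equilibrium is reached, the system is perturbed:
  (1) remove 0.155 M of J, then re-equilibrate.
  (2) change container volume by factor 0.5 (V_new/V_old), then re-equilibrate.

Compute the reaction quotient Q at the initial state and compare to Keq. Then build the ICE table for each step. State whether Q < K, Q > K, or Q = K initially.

Q₀ = 0.05987; Q < K (proceeds forward)

Q₀ = 0.05987 vs Keq = 54.3 ⇒ Q<K, forward
Step 1:
                   J          A
  init         3.309     0.4451
  Δ           -2.686      5.372
  eq          0.6231      5.817
  solve Keq expr → x = 2.686; check Q = 54.3
Then remove 0.155 M of J.
Step 2:
                   J          A
  init        0.4681      5.817
  Δ           0.1091    -0.2182
  eq          0.5772      5.599
  solve Keq expr → x = -0.1091; check Q = 54.3
Then change container volume by factor 0.5 (V_new/V_old).
Step 3:
                   J          A
  init         1.154       11.2
  Δ           0.6497     -1.299
  eq           1.804      9.898
  solve Keq expr → x = -0.6497; check Q = 54.3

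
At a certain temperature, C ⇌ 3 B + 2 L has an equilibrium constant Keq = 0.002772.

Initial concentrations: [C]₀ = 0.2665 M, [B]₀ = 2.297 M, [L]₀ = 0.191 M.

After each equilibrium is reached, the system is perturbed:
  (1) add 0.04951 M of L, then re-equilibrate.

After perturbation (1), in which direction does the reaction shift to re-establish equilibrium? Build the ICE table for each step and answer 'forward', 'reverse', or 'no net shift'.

Direction: reverse

Q₀ = 1.659 vs Keq = 0.002772 ⇒ Q>K, reverse
Step 1:
                   C          B          L
  init        0.2665      2.297      0.191
  Δ          0.09005    -0.2702    -0.1801
  eq          0.3566      2.027     0.0109
  solve Keq expr → x = -0.09005; check Q = 0.002772
Then add 0.04951 M of L.
Step 2:
                   C          B          L
  init        0.3566      2.027    0.06041
  Δ          0.02426   -0.07277   -0.04851
  eq          0.3808      1.954    0.01189
  solve Keq expr → x = -0.02426; check Q = 0.002772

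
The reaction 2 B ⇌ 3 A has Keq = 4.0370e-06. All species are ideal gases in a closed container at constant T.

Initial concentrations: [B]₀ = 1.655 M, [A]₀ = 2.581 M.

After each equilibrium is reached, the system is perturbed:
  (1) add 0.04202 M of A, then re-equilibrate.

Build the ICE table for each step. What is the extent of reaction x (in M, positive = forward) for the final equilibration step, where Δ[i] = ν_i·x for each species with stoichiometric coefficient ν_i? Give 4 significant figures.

Q₀ = 6.277 vs Keq = 4.0370e-06 ⇒ Q>K, reverse
Step 1:
                  B         A
  I           1.655     2.581
  C           1.697    -2.545
  E           3.352   0.03566
  solve Keq expr → x = -0.8484; check Q = 4.0370e-06
Then add 0.04202 M of A.
Step 2:
                  B         A
  I           3.352   0.07768
  C         0.02788  -0.04182
  E            3.38   0.03586
  solve Keq expr → x = -0.01394; check Q = 4.0370e-06

x = -0.01394 M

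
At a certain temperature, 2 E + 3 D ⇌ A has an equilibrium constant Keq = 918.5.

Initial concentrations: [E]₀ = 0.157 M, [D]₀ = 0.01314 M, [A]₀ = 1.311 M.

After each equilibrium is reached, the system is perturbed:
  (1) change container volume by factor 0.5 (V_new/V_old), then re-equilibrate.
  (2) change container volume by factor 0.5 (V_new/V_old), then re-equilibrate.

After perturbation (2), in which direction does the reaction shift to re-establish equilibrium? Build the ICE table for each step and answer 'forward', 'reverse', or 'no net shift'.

Direction: forward

Q₀ = 2.3443e+07 vs Keq = 918.5 ⇒ Q>K, reverse
Step 1:
                   E          D          A
  Initial      0.157    0.01314      1.311
  Change      0.1522     0.2283   -0.07608
  Equil       0.3092     0.2414      1.235
  solve Keq expr → x = -0.07608; check Q = 918.5
Then change container volume by factor 0.5 (V_new/V_old).
Step 2:
                   E          D          A
  Initial     0.6183     0.4828       2.47
  Change     -0.1634    -0.2451    0.08171
  Equil       0.4549     0.2377      2.552
  solve Keq expr → x = 0.08171; check Q = 918.5
Then change container volume by factor 0.5 (V_new/V_old).
Step 3:
                   E          D          A
  Initial     0.9098     0.4753      5.103
  Change     -0.1715    -0.2573    0.08576
  Equil       0.7383      0.218      5.189
  solve Keq expr → x = 0.08576; check Q = 918.5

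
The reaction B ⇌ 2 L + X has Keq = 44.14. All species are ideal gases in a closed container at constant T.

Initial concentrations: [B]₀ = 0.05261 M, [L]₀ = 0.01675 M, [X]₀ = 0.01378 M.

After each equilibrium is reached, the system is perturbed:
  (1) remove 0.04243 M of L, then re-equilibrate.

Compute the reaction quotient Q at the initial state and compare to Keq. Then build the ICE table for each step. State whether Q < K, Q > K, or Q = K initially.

Q₀ = 7.3487e-05; Q < K (proceeds forward)

Q₀ = 7.3487e-05 vs Keq = 44.14 ⇒ Q<K, forward
Step 1:
                    B           L           X
  Initial     0.05261     0.01675     0.01378
  Change     -0.05259      0.1052     0.05259
  Equil    2.2352e-05      0.1219     0.06637
  solve Keq expr → x = 0.05259; check Q = 44.14
Then remove 0.04243 M of L.
Step 2:
                    B           L           X
  Initial  2.2352e-05      0.0795     0.06637
  Change  -1.2842e-05  2.5684e-05  1.2842e-05
  Equil    9.5098e-06     0.07952     0.06638
  solve Keq expr → x = 1.2842e-05; check Q = 44.14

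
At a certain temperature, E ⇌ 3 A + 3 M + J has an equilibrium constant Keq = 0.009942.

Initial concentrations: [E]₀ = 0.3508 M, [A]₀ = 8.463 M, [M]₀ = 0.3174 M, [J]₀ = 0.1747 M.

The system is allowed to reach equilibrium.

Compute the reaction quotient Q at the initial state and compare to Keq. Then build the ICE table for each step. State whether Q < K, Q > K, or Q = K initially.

Q₀ = 9.652; Q > K (proceeds reverse)

Q₀ = 9.652 vs Keq = 0.009942 ⇒ Q>K, reverse
Step 1:
                  E         A         M         J
  I          0.3508     8.463    0.3174    0.1747
  C         0.09059   -0.2718   -0.2718  -0.09059
  E          0.4414     8.191   0.04562   0.08411
  solve Keq expr → x = -0.09059; check Q = 0.009942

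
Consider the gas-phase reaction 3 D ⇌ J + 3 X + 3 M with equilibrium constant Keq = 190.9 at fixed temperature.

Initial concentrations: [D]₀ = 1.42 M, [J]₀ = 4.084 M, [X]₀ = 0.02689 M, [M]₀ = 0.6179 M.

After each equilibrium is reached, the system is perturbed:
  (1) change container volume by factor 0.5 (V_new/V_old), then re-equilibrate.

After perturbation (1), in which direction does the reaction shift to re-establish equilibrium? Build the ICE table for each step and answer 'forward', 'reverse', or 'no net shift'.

Direction: reverse

Q₀ = 6.5426e-06 vs Keq = 190.9 ⇒ Q<K, forward
Step 1:
                   D          J          X          M
  init          1.42      4.084    0.02689     0.6179
  Δ          -0.9696     0.3232     0.9696     0.9696
  eq          0.4504      4.407     0.9965      1.587
  solve Keq expr → x = 0.3232; check Q = 190.9
Then change container volume by factor 0.5 (V_new/V_old).
Step 2:
                   D          J          X          M
  init        0.9008      8.814      1.993      3.175
  Δ           0.5091    -0.1697    -0.5091    -0.5091
  eq            1.41      8.645      1.484      2.666
  solve Keq expr → x = -0.1697; check Q = 190.9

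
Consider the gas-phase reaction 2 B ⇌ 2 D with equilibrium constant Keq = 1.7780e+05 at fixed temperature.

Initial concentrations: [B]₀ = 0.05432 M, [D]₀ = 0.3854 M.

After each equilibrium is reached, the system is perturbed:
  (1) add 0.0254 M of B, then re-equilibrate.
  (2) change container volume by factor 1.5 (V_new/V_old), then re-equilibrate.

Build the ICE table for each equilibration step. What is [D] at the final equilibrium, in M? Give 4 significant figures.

[D]_eq = 0.3093 M

Q₀ = 50.34 vs Keq = 1.7780e+05 ⇒ Q<K, forward
Step 1:
                    B           D
  Initial     0.05432      0.3854
  Change     -0.05328     0.05328
  Equil       0.00104      0.4387
  solve Keq expr → x = 0.02664; check Q = 1.7780e+05
Then add 0.0254 M of B.
Step 2:
                    B           D
  Initial     0.02644      0.4387
  Change     -0.02534     0.02534
  Equil        0.0011       0.464
  solve Keq expr → x = 0.01267; check Q = 1.7780e+05
Then change container volume by factor 1.5 (V_new/V_old).
Step 3:
                    B           D
  Initial  7.3363e-04      0.3093
  Change            0           0
  Equil    7.3363e-04      0.3093
  solve Keq expr → x = 0; check Q = 1.7780e+05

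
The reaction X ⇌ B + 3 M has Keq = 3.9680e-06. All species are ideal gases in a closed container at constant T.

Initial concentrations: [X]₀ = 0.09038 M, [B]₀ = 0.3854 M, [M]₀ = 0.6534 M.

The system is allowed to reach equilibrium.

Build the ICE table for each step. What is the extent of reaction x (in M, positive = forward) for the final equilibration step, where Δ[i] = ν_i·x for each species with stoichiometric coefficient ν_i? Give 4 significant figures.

Q₀ = 1.19 vs Keq = 3.9680e-06 ⇒ Q>K, reverse
Step 1:
                    X           B           M
  Initial     0.09038      0.3854      0.6534
  Change       0.2115     -0.2115     -0.6344
  Equil        0.3018      0.1739     0.01902
  solve Keq expr → x = -0.2115; check Q = 3.9680e-06

x = -0.2115 M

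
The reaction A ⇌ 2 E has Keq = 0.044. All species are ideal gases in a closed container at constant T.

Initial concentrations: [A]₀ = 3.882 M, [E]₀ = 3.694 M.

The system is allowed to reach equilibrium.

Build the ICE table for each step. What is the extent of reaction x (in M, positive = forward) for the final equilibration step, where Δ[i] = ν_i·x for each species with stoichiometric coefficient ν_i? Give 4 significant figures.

x = -1.601 M

Q₀ = 3.515 vs Keq = 0.044 ⇒ Q>K, reverse
Step 1:
                  A         E
  Initial     3.882     3.694
  Change      1.601    -3.203
  Equil       5.483    0.4912
  solve Keq expr → x = -1.601; check Q = 0.044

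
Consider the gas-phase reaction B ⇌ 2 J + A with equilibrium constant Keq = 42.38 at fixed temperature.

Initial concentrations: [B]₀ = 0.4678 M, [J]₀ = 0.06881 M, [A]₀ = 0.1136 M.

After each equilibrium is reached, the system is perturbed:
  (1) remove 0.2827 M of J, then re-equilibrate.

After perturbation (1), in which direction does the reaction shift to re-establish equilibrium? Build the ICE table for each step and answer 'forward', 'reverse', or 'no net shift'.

Direction: forward

Q₀ = 0.00115 vs Keq = 42.38 ⇒ Q<K, forward
Step 1:
                    B           J           A
  I            0.4678     0.06881      0.1136
  C           -0.4549      0.9099      0.4549
  E           0.01285      0.9787      0.5685
  solve Keq expr → x = 0.4549; check Q = 42.38
Then remove 0.2827 M of J.
Step 2:
                    B           J           A
  I           0.01285       0.696      0.5685
  C         -0.006052      0.0121    0.006052
  E          0.006798      0.7081      0.5746
  solve Keq expr → x = 0.006052; check Q = 42.38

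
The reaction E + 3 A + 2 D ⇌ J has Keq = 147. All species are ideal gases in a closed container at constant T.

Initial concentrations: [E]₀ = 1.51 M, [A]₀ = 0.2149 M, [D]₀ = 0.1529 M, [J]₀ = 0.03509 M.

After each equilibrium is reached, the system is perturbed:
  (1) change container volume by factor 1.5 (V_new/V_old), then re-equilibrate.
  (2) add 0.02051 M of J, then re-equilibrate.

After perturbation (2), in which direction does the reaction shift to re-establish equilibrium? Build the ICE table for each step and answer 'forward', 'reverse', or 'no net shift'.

Q₀ = 100.2 vs Keq = 147 ⇒ Q<K, forward
Step 1:
                    E           A           D           J
  init           1.51      0.2149      0.1529     0.03509
  Δ         -0.003931    -0.01179   -0.007862    0.003931
  eq            1.506      0.2031       0.145     0.03902
  solve Keq expr → x = 0.003931; check Q = 147
Then change container volume by factor 1.5 (V_new/V_old).
Step 2:
                    E           A           D           J
  init          1.004      0.1354     0.09669     0.02601
  Δ           0.01353     0.04058     0.02706    -0.01353
  eq            1.018       0.176      0.1237     0.01249
  solve Keq expr → x = -0.01353; check Q = 147
Then add 0.02051 M of J.
Step 3:
                    E           A           D           J
  init          1.018       0.176      0.1237       0.033
  Δ          0.008519     0.02556     0.01704   -0.008519
  eq            1.026      0.2015      0.1408     0.02448
  solve Keq expr → x = -0.008519; check Q = 147

Direction: reverse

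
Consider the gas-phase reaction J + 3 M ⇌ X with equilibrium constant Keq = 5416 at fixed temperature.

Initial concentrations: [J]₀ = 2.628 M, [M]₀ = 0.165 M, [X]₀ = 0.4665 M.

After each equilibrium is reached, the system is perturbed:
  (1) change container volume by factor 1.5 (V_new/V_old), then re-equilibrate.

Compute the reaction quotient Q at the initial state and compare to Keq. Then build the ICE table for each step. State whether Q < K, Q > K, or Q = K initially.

Q₀ = 39.52 vs Keq = 5416 ⇒ Q<K, forward
Step 1:
                  J         M         X
  I           2.628     0.165    0.4665
  C        -0.04395   -0.1318   0.04395
  E           2.584   0.03316    0.5104
  solve Keq expr → x = 0.04395; check Q = 5416
Then change container volume by factor 1.5 (V_new/V_old).
Step 2:
                  J         M         X
  I           1.723   0.02211    0.3403
  C        0.003638   0.01091 -0.003638
  E           1.726   0.03302    0.3367
  solve Keq expr → x = -0.003638; check Q = 5416

Q₀ = 39.52; Q < K (proceeds forward)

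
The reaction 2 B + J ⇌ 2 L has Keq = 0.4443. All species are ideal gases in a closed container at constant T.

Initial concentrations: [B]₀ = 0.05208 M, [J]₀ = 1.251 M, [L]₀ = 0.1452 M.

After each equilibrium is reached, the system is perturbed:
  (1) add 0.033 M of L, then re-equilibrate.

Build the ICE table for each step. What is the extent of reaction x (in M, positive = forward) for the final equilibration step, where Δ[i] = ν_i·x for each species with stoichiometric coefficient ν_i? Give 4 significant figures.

x = -0.009302 M

Q₀ = 6.213 vs Keq = 0.4443 ⇒ Q>K, reverse
Step 1:
                  B         J         L
  Initial   0.05208     1.251    0.1452
  Change    0.06036   0.03018  -0.06036
  Equil      0.1124     1.281   0.08484
  solve Keq expr → x = -0.03018; check Q = 0.4443
Then add 0.033 M of L.
Step 2:
                  B         J         L
  Initial    0.1124     1.281    0.1178
  Change     0.0186  0.009302   -0.0186
  Equil       0.131      1.29   0.09923
  solve Keq expr → x = -0.009302; check Q = 0.4443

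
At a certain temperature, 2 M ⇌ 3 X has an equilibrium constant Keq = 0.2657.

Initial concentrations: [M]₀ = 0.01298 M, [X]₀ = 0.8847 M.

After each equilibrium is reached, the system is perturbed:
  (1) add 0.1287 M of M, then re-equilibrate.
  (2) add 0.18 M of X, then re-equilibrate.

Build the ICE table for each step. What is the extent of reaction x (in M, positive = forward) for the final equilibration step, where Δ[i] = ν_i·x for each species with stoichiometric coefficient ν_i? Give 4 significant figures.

Q₀ = 4110 vs Keq = 0.2657 ⇒ Q>K, reverse
Step 1:
                   M          X
  Initial    0.01298     0.8847
  Change      0.3655    -0.5483
  Equil       0.3785     0.3364
  solve Keq expr → x = -0.1828; check Q = 0.2657
Then add 0.1287 M of M.
Step 2:
                   M          X
  Initial     0.5072     0.3364
  Change    -0.03546    0.05319
  Equil       0.4718     0.3896
  solve Keq expr → x = 0.01773; check Q = 0.2657
Then add 0.18 M of X.
Step 3:
                   M          X
  Initial     0.4718     0.5696
  Change     0.08847    -0.1327
  Equil       0.5602     0.4369
  solve Keq expr → x = -0.04423; check Q = 0.2657

x = -0.04423 M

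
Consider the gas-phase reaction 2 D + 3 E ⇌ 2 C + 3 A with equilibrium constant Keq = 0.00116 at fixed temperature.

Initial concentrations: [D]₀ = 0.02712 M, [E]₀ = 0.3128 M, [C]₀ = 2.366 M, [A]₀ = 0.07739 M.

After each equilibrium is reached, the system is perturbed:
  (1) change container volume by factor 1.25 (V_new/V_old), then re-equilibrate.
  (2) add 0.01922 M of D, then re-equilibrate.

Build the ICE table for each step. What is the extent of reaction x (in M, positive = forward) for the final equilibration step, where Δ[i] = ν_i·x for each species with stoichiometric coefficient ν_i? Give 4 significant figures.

x = 2.1503e-04 M

Q₀ = 115.3 vs Keq = 0.00116 ⇒ Q>K, reverse
Step 1:
                  D         E         C         A
  init      0.02712    0.3128     2.366   0.07739
  Δ         0.04882   0.07324  -0.04882  -0.07324
  eq        0.07594     0.386     2.317  0.004154
  solve Keq expr → x = -0.02441; check Q = 0.00116
Then change container volume by factor 1.25 (V_new/V_old).
Step 2:
                  D         E         C         A
  init      0.06076    0.3088     1.854  0.003323
  Δ               0         0         0         0
  eq        0.06076    0.3088     1.854  0.003323
  solve Keq expr → x = 0; check Q = 0.00116
Then add 0.01922 M of D.
Step 3:
                  D         E         C         A
  init      0.07998    0.3088     1.854  0.003323
  Δ       -4.3005e-04 -6.4508e-04 4.3005e-04 6.4508e-04
  eq        0.07955    0.3082     1.854  0.003968
  solve Keq expr → x = 2.1503e-04; check Q = 0.00116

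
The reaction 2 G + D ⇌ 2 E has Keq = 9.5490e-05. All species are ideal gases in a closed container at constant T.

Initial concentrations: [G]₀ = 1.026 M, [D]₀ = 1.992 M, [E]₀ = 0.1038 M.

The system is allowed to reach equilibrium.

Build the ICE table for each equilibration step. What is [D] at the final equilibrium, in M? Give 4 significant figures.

[D]_eq = 2.036 M

Q₀ = 0.005138 vs Keq = 9.5490e-05 ⇒ Q>K, reverse
Step 1:
                   G          D          E
  init         1.026      1.992     0.1038
  Δ          0.08826    0.04413   -0.08826
  eq           1.114      2.036    0.01554
  solve Keq expr → x = -0.04413; check Q = 9.5490e-05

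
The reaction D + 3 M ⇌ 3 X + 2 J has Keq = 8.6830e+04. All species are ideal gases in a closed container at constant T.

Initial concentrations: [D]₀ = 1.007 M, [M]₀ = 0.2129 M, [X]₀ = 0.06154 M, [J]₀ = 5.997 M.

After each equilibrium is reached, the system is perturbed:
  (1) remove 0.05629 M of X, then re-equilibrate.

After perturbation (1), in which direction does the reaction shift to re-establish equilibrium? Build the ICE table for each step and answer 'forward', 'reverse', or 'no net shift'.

Direction: forward

Q₀ = 0.8625 vs Keq = 8.6830e+04 ⇒ Q<K, forward
Step 1:
                   D          M          X          J
  I            1.007     0.2129    0.06154      5.997
  C         -0.06442    -0.1933     0.1933     0.1288
  E           0.9426    0.01965     0.2548      6.126
  solve Keq expr → x = 0.06442; check Q = 8.6830e+04
Then remove 0.05629 M of X.
Step 2:
                   D          M          X          J
  I           0.9426    0.01965     0.1985      6.126
  C         -0.00134  -0.004019   0.004019   0.002679
  E           0.9412    0.01563     0.2025      6.129
  solve Keq expr → x = 0.00134; check Q = 8.6830e+04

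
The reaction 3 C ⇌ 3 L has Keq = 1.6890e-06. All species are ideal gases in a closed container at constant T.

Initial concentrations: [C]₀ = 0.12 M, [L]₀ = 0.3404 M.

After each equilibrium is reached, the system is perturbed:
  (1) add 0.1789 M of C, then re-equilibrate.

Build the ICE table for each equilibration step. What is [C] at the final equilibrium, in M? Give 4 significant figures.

Q₀ = 22.83 vs Keq = 1.6890e-06 ⇒ Q>K, reverse
Step 1:
                  C         L
  init         0.12    0.3404
  Δ           0.335    -0.335
  eq          0.455  0.005418
  solve Keq expr → x = -0.1117; check Q = 1.6890e-06
Then add 0.1789 M of C.
Step 2:
                  C         L
  init       0.6339  0.005418
  Δ       -0.002105  0.002105
  eq         0.6318  0.007524
  solve Keq expr → x = 7.0182e-04; check Q = 1.6890e-06

[C]_eq = 0.6318 M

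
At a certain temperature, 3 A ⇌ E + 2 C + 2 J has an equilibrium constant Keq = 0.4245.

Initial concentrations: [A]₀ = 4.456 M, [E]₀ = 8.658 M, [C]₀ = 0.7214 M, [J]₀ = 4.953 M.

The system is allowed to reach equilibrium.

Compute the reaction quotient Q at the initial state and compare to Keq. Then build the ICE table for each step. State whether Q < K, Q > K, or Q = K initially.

Q₀ = 1.249 vs Keq = 0.4245 ⇒ Q>K, reverse
Step 1:
                  A         E         C         J
  init        4.456     8.658    0.7214     4.953
  Δ          0.3393   -0.1131   -0.2262   -0.2262
  eq          4.795     8.545    0.4952     4.727
  solve Keq expr → x = -0.1131; check Q = 0.4245

Q₀ = 1.249; Q > K (proceeds reverse)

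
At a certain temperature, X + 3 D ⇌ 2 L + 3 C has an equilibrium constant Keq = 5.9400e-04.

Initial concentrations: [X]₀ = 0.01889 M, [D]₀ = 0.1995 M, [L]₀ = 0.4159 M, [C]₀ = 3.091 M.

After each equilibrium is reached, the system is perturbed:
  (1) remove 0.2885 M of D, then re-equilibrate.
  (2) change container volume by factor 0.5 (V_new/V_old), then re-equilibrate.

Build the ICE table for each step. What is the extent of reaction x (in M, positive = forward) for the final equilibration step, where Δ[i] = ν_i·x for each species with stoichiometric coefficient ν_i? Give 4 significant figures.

x = -3.3896e-04 M

Q₀ = 3.4058e+04 vs Keq = 5.9400e-04 ⇒ Q>K, reverse
Step 1:
                  X         D         L         C
  Initial   0.01889    0.1995    0.4159     3.091
  Change     0.2068    0.6205   -0.4137   -0.6205
  Equil      0.2257      0.82  0.002214      2.47
  solve Keq expr → x = -0.2068; check Q = 5.9400e-04
Then remove 0.2885 M of D.
Step 2:
                  X         D         L         C
  Initial    0.2257    0.5315  0.002214      2.47
  Change  5.2561e-04  0.001577 -0.001051 -0.001577
  Equil      0.2263    0.5331  0.001163     2.469
  solve Keq expr → x = -5.2561e-04; check Q = 5.9400e-04
Then change container volume by factor 0.5 (V_new/V_old).
Step 3:
                  X         D         L         C
  Initial    0.4525     1.066  0.002326     4.938
  Change  3.3896e-04  0.001017 -6.7792e-04 -0.001017
  Equil      0.4529     1.067  0.001649     4.937
  solve Keq expr → x = -3.3896e-04; check Q = 5.9400e-04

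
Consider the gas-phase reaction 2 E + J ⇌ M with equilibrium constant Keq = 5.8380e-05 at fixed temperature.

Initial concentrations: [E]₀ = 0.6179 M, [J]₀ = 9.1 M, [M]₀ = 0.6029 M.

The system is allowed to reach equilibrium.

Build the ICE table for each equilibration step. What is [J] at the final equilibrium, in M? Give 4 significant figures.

[J]_eq = 9.701 M

Q₀ = 0.1735 vs Keq = 5.8380e-05 ⇒ Q>K, reverse
Step 1:
                  E         J         M
  init       0.6179       9.1    0.6029
  Δ           1.202     0.601    -0.601
  eq           1.82     9.701  0.001876
  solve Keq expr → x = -0.601; check Q = 5.8380e-05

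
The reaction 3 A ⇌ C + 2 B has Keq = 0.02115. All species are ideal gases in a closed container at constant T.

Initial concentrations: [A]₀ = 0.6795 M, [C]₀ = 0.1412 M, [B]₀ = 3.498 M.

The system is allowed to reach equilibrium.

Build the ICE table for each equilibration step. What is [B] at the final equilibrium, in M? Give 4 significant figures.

Q₀ = 5.507 vs Keq = 0.02115 ⇒ Q>K, reverse
Step 1:
                    A           C           B
  I            0.6795      0.1412       3.498
  C            0.4156     -0.1385      -0.277
  E             1.095    0.002677       3.221
  solve Keq expr → x = -0.1385; check Q = 0.02115

[B]_eq = 3.221 M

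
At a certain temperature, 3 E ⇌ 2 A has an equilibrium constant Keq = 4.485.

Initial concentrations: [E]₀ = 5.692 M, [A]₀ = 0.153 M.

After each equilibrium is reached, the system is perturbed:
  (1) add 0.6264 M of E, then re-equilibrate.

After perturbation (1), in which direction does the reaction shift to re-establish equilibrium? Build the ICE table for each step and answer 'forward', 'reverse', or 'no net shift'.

Direction: forward

Q₀ = 1.2694e-04 vs Keq = 4.485 ⇒ Q<K, forward
Step 1:
                  E         A
  I           5.692     0.153
  C          -4.406     2.937
  E           1.286      3.09
  solve Keq expr → x = 1.469; check Q = 4.485
Then add 0.6264 M of E.
Step 2:
                  E         A
  I           1.913      3.09
  C         -0.5301    0.3534
  E           1.383     3.443
  solve Keq expr → x = 0.1767; check Q = 4.485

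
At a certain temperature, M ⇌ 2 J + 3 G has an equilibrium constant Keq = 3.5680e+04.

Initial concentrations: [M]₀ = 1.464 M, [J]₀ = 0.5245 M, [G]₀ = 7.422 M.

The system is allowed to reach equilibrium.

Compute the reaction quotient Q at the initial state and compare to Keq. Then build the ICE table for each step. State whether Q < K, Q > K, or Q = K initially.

Q₀ = 76.83 vs Keq = 3.5680e+04 ⇒ Q<K, forward
Step 1:
                  M         J         G
  Initial     1.464    0.5245     7.422
  Change     -1.166     2.332     3.498
  Equil      0.2979     2.857     10.92
  solve Keq expr → x = 1.166; check Q = 3.5680e+04

Q₀ = 76.83; Q < K (proceeds forward)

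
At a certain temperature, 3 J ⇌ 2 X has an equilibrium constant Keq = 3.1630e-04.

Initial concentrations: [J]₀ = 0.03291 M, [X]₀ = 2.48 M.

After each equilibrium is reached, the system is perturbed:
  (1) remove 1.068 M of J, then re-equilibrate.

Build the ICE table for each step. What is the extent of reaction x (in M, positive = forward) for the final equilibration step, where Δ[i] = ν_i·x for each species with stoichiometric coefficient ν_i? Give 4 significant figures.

x = -0.02331 M

Q₀ = 1.7255e+05 vs Keq = 3.1630e-04 ⇒ Q>K, reverse
Step 1:
                   J          X
  I          0.03291       2.48
  C             3.54      -2.36
  E            3.573     0.1201
  solve Keq expr → x = -1.18; check Q = 3.1630e-04
Then remove 1.068 M of J.
Step 2:
                   J          X
  I            2.505     0.1201
  C          0.06994   -0.04663
  E            2.575    0.07347
  solve Keq expr → x = -0.02331; check Q = 3.1630e-04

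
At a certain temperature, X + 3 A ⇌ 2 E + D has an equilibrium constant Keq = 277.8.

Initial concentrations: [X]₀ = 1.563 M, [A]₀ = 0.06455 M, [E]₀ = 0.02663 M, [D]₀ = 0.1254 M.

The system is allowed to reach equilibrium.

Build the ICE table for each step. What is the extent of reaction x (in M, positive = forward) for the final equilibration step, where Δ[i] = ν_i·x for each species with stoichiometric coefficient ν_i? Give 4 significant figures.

x = 0.01788 M

Q₀ = 0.2115 vs Keq = 277.8 ⇒ Q<K, forward
Step 1:
                    X           A           E           D
  init          1.563     0.06455     0.02663      0.1254
  Δ          -0.01788    -0.05364     0.03576     0.01788
  eq            1.545     0.01091     0.06239      0.1433
  solve Keq expr → x = 0.01788; check Q = 277.8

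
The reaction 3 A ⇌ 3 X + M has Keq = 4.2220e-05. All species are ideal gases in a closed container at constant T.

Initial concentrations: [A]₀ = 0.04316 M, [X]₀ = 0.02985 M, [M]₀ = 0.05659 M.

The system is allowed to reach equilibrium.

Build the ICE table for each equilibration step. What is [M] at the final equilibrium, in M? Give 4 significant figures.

[M]_eq = 0.04876 M

Q₀ = 0.01872 vs Keq = 4.2220e-05 ⇒ Q>K, reverse
Step 1:
                    A           X           M
  init        0.04316     0.02985     0.05659
  Δ            0.0235     -0.0235   -0.007832
  eq          0.06666    0.006353     0.04876
  solve Keq expr → x = -0.007832; check Q = 4.2220e-05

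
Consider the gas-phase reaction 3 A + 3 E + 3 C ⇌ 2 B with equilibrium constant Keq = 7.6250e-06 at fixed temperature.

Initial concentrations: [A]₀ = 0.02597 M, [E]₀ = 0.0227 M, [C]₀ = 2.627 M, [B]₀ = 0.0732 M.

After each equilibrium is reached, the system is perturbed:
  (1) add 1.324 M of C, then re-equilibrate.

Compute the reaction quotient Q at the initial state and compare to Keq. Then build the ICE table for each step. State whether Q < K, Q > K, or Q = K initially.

Q₀ = 1.4426e+06 vs Keq = 7.6250e-06 ⇒ Q>K, reverse
Step 1:
                    A           E           C           B
  init        0.02597      0.0227       2.627      0.0732
  Δ            0.1098      0.1098      0.1098    -0.07317
  eq           0.1357      0.1325       2.737  3.0135e-05
  solve Keq expr → x = -0.03658; check Q = 7.6250e-06
Then add 1.324 M of C.
Step 2:
                    A           E           C           B
  init         0.1357      0.1325       4.061  3.0135e-05
  Δ       -3.6429e-05 -3.6429e-05 -3.6429e-05  2.4286e-05
  eq           0.1357      0.1324       4.061  5.4420e-05
  solve Keq expr → x = 1.2143e-05; check Q = 7.6250e-06

Q₀ = 1.4426e+06; Q > K (proceeds reverse)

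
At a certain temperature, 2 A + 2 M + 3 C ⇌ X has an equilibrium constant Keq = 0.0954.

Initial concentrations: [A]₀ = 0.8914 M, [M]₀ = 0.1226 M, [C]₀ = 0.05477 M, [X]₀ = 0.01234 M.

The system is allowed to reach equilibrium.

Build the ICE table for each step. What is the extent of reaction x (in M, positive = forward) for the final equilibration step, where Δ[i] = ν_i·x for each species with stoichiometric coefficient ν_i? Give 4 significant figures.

x = -0.01234 M

Q₀ = 6289 vs Keq = 0.0954 ⇒ Q>K, reverse
Step 1:
                  A         M         C         X
  init       0.8914    0.1226   0.05477   0.01234
  Δ         0.02468   0.02468   0.03702  -0.01234
  eq         0.9161    0.1473   0.09179 1.3428e-06
  solve Keq expr → x = -0.01234; check Q = 0.0954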